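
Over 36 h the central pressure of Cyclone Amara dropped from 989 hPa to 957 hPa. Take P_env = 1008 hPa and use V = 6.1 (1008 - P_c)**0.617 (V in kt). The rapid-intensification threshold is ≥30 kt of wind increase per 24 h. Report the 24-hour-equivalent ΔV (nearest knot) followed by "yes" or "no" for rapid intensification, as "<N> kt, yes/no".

21 kt, no

V₁: ΔP = 19, V ≈ 6.1 × 19^0.617 ≈ 37.53 kt.
V₂: ΔP = 51, V ≈ 6.1 × 51^0.617 ≈ 69.01 kt.
ΔV over 36 h = 31.48 kt → 24 h equivalent = 31.48 × 24/36 ≈ 20.99 kt.
21 kt < 30 kt ⇒ not rapid intensification.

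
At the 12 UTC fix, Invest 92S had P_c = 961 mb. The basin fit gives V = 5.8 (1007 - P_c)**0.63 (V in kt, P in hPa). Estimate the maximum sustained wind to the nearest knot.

65 kt

ΔP = 1007 − 961 = 46 mb.
46^0.63 ≈ 11.157.
V ≈ 5.8 × 11.157 ≈ 64.7 kt.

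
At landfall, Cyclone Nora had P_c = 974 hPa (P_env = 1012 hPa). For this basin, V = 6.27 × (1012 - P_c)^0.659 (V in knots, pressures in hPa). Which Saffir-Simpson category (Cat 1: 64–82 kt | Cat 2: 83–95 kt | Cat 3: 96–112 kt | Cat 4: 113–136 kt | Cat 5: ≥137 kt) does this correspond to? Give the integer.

1

ΔP = 1012 − 974 = 38 hPa.
V ≈ 6.27 × 38^0.659 = 6.27 × 10.99 ≈ 69 kt.
69 kt falls in the Category 1 band.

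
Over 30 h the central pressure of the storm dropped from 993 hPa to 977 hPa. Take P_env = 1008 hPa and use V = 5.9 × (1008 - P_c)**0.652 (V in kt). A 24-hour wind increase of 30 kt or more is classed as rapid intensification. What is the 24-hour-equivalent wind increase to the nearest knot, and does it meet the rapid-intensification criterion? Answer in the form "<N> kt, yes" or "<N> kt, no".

V₁: ΔP = 15, V ≈ 5.9 × 15^0.652 ≈ 34.49 kt.
V₂: ΔP = 31, V ≈ 5.9 × 31^0.652 ≈ 55.36 kt.
ΔV over 30 h = 20.87 kt → 24 h equivalent = 20.87 × 24/30 ≈ 16.70 kt.
17 kt < 30 kt ⇒ not rapid intensification.

17 kt, no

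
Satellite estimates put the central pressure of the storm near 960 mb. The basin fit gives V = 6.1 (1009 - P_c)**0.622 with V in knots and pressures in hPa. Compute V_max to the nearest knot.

ΔP = 1009 − 960 = 49 mb.
49^0.622 ≈ 11.254.
V ≈ 6.1 × 11.254 ≈ 68.6 kt.

69 kt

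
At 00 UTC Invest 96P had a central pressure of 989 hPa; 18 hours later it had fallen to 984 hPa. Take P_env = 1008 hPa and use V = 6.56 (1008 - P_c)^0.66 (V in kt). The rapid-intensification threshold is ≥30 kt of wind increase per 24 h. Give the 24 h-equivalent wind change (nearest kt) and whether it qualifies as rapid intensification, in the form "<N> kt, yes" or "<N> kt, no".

V₁: ΔP = 19, V ≈ 6.56 × 19^0.66 ≈ 45.80 kt.
V₂: ΔP = 24, V ≈ 6.56 × 24^0.66 ≈ 53.44 kt.
ΔV over 18 h = 7.64 kt → 24 h equivalent = 7.64 × 24/18 ≈ 10.19 kt.
10 kt < 30 kt ⇒ not rapid intensification.

10 kt, no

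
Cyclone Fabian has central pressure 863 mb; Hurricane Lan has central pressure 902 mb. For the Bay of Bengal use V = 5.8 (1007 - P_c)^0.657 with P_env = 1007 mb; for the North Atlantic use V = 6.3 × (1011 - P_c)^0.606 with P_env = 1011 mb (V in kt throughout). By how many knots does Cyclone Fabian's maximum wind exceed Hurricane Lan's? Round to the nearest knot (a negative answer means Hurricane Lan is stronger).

44 kt

Cyclone Fabian: ΔP = 144; V ≈ 5.8 × 144^0.657 ≈ 151.87 kt.
Hurricane Lan: ΔP = 109; V ≈ 6.3 × 109^0.606 ≈ 108.15 kt.
Difference ≈ 151.87 − 108.15 = 43.72 → 44 kt.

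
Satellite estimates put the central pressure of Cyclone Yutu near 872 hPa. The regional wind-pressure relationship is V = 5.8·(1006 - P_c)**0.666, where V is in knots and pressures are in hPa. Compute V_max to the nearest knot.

151 kt

ΔP = 1006 − 872 = 134 hPa.
134^0.666 ≈ 26.101.
V ≈ 5.8 × 26.101 ≈ 151.4 kt.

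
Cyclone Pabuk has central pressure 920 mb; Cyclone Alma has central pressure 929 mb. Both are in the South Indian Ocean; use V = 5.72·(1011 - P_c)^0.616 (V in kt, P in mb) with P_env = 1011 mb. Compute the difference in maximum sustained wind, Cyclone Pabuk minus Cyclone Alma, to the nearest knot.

Cyclone Pabuk: ΔP = 91; V ≈ 5.72 × 91^0.616 ≈ 92.08 kt.
Cyclone Alma: ΔP = 82; V ≈ 5.72 × 82^0.616 ≈ 86.36 kt.
Difference ≈ 92.08 − 86.36 = 5.72 → 6 kt.

6 kt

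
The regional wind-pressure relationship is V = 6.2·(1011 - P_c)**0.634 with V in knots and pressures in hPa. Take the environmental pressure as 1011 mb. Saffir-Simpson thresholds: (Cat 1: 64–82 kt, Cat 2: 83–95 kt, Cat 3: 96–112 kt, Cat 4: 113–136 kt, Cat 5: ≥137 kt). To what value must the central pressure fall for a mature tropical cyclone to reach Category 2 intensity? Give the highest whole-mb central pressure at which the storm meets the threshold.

Category 2 begins at V = 83 kt.
Required ΔP = (83/6.2)^(1/0.634) = 13.387^1.577 ≈ 59.86 mb.
P_c ≤ 1011 − 59.86 = 951.14, so the highest integer P_c is 951 mb.

951 mb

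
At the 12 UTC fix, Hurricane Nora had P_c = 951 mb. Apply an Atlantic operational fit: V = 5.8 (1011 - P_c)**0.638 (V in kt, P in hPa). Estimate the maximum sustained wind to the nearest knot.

79 kt

ΔP = 1011 − 951 = 60 mb.
60^0.638 ≈ 13.629.
V ≈ 5.8 × 13.629 ≈ 79.0 kt.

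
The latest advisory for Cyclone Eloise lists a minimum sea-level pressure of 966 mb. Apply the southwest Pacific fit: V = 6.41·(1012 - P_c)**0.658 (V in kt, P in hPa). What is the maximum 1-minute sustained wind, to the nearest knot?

80 kt

ΔP = 1012 − 966 = 46 mb.
46^0.658 ≈ 12.419.
V ≈ 6.41 × 12.419 ≈ 79.6 kt.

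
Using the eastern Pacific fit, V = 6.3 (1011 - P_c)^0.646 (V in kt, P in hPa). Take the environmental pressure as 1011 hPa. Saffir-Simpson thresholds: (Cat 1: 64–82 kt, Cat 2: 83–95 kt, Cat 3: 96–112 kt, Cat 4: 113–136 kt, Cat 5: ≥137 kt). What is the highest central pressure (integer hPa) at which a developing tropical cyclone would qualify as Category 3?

Category 3 begins at V = 96 kt.
Required ΔP = (96/6.3)^(1/0.646) = 15.238^1.548 ≈ 67.79 hPa.
P_c ≤ 1011 − 67.79 = 943.21, so the highest integer P_c is 943 hPa.

943 hPa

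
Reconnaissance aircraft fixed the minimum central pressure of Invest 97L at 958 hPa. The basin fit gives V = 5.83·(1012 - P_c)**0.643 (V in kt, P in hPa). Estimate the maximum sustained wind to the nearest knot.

76 kt

ΔP = 1012 − 958 = 54 hPa.
54^0.643 ≈ 13.000.
V ≈ 5.83 × 13.000 ≈ 75.8 kt.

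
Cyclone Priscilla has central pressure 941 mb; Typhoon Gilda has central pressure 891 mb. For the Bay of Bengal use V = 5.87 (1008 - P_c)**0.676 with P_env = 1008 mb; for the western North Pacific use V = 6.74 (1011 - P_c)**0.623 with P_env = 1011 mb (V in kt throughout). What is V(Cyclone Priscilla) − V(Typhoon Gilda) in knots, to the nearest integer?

Cyclone Priscilla: ΔP = 67; V ≈ 5.87 × 67^0.676 ≈ 100.71 kt.
Typhoon Gilda: ΔP = 120; V ≈ 6.74 × 120^0.623 ≈ 133.04 kt.
Difference ≈ 100.71 − 133.04 = -32.33 → -32 kt.

-32 kt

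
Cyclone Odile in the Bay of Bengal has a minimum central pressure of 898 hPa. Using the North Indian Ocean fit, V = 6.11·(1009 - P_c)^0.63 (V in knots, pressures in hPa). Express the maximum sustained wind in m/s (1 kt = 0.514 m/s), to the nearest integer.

ΔP = 1009 − 898 = 111 hPa.
V ≈ 6.11 × 111^0.63 = 6.11 × 19.434 ≈ 118.739 kt.
118.739 × 0.514 ≈ 61.03 m/s → 61 m/s.

61 m/s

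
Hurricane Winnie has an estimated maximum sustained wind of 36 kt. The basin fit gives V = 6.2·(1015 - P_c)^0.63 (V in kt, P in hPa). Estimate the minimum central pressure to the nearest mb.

ΔP = (V / 6.2)^(1/0.63) = (36/6.2)^1.587.
36/6.2 = 5.806; 5.806^1.587 ≈ 16.31 mb.
P_c = 1015 − 16.31 = 998.69 ≈ 999 mb.

999 mb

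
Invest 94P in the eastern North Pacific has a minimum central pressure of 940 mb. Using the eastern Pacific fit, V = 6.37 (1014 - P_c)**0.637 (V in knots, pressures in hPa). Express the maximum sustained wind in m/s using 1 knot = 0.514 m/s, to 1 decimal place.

ΔP = 1014 − 940 = 74 mb.
V ≈ 6.37 × 74^0.637 = 6.37 × 15.513 ≈ 98.819 kt.
98.819 × 0.514 ≈ 50.79 m/s → 50.8 m/s.

50.8 m/s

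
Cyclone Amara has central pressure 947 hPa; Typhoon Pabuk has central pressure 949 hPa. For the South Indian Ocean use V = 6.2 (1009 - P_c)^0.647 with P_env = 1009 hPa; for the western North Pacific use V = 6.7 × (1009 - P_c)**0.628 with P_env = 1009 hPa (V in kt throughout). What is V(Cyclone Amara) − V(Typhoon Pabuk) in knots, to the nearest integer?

2 kt

Cyclone Amara: ΔP = 62; V ≈ 6.2 × 62^0.647 ≈ 89.55 kt.
Typhoon Pabuk: ΔP = 60; V ≈ 6.7 × 60^0.628 ≈ 87.65 kt.
Difference ≈ 89.55 − 87.65 = 1.90 → 2 kt.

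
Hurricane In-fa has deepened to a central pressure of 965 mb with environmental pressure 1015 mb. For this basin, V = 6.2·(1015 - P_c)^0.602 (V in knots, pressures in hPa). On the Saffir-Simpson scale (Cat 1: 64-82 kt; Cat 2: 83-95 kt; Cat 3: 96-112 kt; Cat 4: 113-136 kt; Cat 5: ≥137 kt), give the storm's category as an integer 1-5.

1

ΔP = 1015 − 965 = 50 mb.
V ≈ 6.2 × 50^0.602 = 6.2 × 10.54 ≈ 65 kt.
65 kt falls in the Category 1 band.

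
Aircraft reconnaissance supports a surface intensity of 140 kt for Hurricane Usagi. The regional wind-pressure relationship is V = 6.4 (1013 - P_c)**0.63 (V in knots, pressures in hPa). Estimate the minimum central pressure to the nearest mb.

ΔP = (V / 6.4)^(1/0.63) = (140/6.4)^1.587.
140/6.4 = 21.875; 21.875^1.587 ≈ 133.94 mb.
P_c = 1013 − 133.94 = 879.06 ≈ 879 mb.

879 mb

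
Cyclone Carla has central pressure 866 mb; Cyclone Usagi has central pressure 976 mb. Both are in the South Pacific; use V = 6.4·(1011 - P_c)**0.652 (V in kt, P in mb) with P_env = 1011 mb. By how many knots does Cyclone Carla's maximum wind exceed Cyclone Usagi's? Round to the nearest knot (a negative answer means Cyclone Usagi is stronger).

Cyclone Carla: ΔP = 145; V ≈ 6.4 × 145^0.652 ≈ 164.21 kt.
Cyclone Usagi: ΔP = 35; V ≈ 6.4 × 35^0.652 ≈ 65.00 kt.
Difference ≈ 164.21 − 65.00 = 99.21 → 99 kt.

99 kt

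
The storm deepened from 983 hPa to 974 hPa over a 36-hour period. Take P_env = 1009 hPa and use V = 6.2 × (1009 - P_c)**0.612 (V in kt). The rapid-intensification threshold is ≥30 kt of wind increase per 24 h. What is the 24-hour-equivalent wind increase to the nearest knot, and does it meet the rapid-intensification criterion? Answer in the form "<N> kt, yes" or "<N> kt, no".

V₁: ΔP = 26, V ≈ 6.2 × 26^0.612 ≈ 45.54 kt.
V₂: ΔP = 35, V ≈ 6.2 × 35^0.612 ≈ 54.62 kt.
ΔV over 36 h = 9.08 kt → 24 h equivalent = 9.08 × 24/36 ≈ 6.05 kt.
6 kt < 30 kt ⇒ not rapid intensification.

6 kt, no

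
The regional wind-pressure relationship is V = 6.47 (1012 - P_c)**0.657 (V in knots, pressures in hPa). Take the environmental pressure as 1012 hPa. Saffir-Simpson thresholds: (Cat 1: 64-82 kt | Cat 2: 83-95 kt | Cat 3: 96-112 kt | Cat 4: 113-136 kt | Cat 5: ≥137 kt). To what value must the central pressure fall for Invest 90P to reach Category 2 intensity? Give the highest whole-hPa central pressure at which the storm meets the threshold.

963 hPa

Category 2 begins at V = 83 kt.
Required ΔP = (83/6.47)^(1/0.657) = 12.828^1.522 ≈ 48.61 hPa.
P_c ≤ 1012 − 48.61 = 963.39, so the highest integer P_c is 963 hPa.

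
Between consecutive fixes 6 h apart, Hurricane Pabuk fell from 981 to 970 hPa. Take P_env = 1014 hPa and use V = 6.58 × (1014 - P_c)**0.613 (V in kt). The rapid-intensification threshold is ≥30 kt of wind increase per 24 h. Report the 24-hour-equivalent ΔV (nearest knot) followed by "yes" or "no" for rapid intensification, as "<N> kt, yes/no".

43 kt, yes

V₁: ΔP = 33, V ≈ 6.58 × 33^0.613 ≈ 56.11 kt.
V₂: ΔP = 44, V ≈ 6.58 × 44^0.613 ≈ 66.94 kt.
ΔV over 6 h = 10.83 kt → 24 h equivalent = 10.83 × 24/6 ≈ 43.32 kt.
43 kt ≥ 30 kt ⇒ rapid intensification.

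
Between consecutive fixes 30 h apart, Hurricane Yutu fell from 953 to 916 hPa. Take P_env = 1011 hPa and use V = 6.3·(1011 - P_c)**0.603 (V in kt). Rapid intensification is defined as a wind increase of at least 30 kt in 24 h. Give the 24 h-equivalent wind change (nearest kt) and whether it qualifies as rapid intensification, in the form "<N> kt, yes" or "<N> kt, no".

V₁: ΔP = 58, V ≈ 6.3 × 58^0.603 ≈ 72.89 kt.
V₂: ΔP = 95, V ≈ 6.3 × 95^0.603 ≈ 98.15 kt.
ΔV over 30 h = 25.26 kt → 24 h equivalent = 25.26 × 24/30 ≈ 20.21 kt.
20 kt < 30 kt ⇒ not rapid intensification.

20 kt, no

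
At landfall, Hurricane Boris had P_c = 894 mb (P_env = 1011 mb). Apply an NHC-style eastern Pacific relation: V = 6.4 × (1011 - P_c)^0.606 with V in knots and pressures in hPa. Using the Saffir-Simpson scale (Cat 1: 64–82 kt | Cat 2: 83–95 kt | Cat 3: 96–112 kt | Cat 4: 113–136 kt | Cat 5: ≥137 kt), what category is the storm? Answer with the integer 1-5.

4

ΔP = 1011 − 894 = 117 mb.
V ≈ 6.4 × 117^0.606 = 6.4 × 17.92 ≈ 115 kt.
115 kt falls in the Category 4 band.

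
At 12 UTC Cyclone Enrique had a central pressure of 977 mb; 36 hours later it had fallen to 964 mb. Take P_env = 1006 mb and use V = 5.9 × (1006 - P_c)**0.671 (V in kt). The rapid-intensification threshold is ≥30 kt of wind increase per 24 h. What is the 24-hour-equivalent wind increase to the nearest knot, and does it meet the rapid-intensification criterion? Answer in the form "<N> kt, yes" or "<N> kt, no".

11 kt, no

V₁: ΔP = 29, V ≈ 5.9 × 29^0.671 ≈ 56.51 kt.
V₂: ΔP = 42, V ≈ 5.9 × 42^0.671 ≈ 72.45 kt.
ΔV over 36 h = 15.94 kt → 24 h equivalent = 15.94 × 24/36 ≈ 10.63 kt.
11 kt < 30 kt ⇒ not rapid intensification.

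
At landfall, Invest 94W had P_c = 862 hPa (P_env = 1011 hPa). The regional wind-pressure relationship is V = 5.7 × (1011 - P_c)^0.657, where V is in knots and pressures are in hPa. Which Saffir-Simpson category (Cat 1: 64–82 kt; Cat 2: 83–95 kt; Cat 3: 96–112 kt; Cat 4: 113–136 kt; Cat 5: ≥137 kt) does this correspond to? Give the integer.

5

ΔP = 1011 − 862 = 149 hPa.
V ≈ 5.7 × 149^0.657 = 5.7 × 26.78 ≈ 153 kt.
153 kt falls in the Category 5 band.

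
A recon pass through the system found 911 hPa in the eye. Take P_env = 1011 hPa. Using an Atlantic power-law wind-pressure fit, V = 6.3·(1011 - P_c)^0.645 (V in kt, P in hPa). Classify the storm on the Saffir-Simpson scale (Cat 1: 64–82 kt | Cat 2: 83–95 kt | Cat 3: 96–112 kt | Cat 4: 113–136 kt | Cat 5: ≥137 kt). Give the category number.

4

ΔP = 1011 − 911 = 100 hPa.
V ≈ 6.3 × 100^0.645 = 6.3 × 19.50 ≈ 123 kt.
123 kt falls in the Category 4 band.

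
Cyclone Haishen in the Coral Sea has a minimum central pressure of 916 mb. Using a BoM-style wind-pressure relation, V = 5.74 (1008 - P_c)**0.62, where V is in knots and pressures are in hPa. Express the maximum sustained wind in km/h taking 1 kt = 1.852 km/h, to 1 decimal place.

ΔP = 1008 − 916 = 92 mb.
V ≈ 5.74 × 92^0.62 = 5.74 × 16.502 ≈ 94.724 kt.
94.724 × 1.852 ≈ 175.43 km/h → 175.4 km/h.

175.4 km/h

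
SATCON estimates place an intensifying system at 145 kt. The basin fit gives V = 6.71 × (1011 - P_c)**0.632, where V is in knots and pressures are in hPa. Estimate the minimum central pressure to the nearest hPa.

ΔP = (V / 6.71)^(1/0.632) = (145/6.71)^1.582.
145/6.71 = 21.610; 21.610^1.582 ≈ 129.35 hPa.
P_c = 1011 − 129.35 = 881.65 ≈ 882 hPa.

882 hPa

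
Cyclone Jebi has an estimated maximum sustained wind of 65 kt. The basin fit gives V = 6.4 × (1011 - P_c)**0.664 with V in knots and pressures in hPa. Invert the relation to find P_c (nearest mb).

ΔP = (V / 6.4)^(1/0.664) = (65/6.4)^1.506.
65/6.4 = 10.156; 10.156^1.506 ≈ 32.82 mb.
P_c = 1011 − 32.82 = 978.18 ≈ 978 mb.

978 mb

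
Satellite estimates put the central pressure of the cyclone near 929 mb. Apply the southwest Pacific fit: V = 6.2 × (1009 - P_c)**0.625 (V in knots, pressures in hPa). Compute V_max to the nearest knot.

96 kt

ΔP = 1009 − 929 = 80 mb.
80^0.625 ≈ 15.468.
V ≈ 6.2 × 15.468 ≈ 95.9 kt.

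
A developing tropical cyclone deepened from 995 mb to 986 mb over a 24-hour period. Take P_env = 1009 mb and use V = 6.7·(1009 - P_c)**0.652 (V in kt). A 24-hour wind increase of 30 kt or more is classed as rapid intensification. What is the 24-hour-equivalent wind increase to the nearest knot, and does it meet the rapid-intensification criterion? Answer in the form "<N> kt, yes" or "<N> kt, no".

14 kt, no

V₁: ΔP = 14, V ≈ 6.7 × 14^0.652 ≈ 37.44 kt.
V₂: ΔP = 23, V ≈ 6.7 × 23^0.652 ≈ 51.75 kt.
ΔV over 24 h = 14.31 kt → 24 h equivalent = 14.31 × 24/24 ≈ 14.31 kt.
14 kt < 30 kt ⇒ not rapid intensification.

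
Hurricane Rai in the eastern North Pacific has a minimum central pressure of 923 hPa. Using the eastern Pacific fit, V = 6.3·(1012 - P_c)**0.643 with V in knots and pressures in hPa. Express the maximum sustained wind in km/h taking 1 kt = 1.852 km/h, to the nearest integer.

209 km/h

ΔP = 1012 − 923 = 89 hPa.
V ≈ 6.3 × 89^0.643 = 6.3 × 17.925 ≈ 112.927 kt.
112.927 × 1.852 ≈ 209.14 km/h → 209 km/h.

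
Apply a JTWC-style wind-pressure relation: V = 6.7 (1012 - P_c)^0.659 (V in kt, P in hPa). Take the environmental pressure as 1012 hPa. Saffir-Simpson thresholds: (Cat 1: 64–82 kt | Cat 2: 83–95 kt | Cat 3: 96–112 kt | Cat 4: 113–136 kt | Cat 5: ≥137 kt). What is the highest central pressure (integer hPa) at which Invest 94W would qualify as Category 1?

Category 1 begins at V = 64 kt.
Required ΔP = (64/6.7)^(1/0.659) = 9.552^1.517 ≈ 30.71 hPa.
P_c ≤ 1012 − 30.71 = 981.29, so the highest integer P_c is 981 hPa.

981 hPa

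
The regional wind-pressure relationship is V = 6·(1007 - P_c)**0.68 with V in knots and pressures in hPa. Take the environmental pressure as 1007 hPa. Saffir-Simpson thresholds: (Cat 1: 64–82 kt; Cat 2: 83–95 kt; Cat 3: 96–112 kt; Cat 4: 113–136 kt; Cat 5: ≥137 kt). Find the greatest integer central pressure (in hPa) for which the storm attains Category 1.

Category 1 begins at V = 64 kt.
Required ΔP = (64/6)^(1/0.68) = 10.667^1.471 ≈ 32.49 hPa.
P_c ≤ 1007 − 32.49 = 974.51, so the highest integer P_c is 974 hPa.

974 hPa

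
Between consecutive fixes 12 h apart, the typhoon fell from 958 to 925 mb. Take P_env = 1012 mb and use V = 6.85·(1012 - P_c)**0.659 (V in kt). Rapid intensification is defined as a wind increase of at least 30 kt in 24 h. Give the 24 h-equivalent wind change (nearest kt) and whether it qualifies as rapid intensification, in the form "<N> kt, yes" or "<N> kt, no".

70 kt, yes

V₁: ΔP = 54, V ≈ 6.85 × 54^0.659 ≈ 94.92 kt.
V₂: ΔP = 87, V ≈ 6.85 × 87^0.659 ≈ 129.97 kt.
ΔV over 12 h = 35.05 kt → 24 h equivalent = 35.05 × 24/12 ≈ 70.10 kt.
70 kt ≥ 30 kt ⇒ rapid intensification.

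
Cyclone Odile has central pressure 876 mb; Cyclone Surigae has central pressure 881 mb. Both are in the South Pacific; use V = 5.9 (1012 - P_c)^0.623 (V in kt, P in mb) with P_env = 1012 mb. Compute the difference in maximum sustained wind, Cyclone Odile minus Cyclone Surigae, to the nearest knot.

3 kt

Cyclone Odile: ΔP = 136; V ≈ 5.9 × 136^0.623 ≈ 125.91 kt.
Cyclone Surigae: ΔP = 131; V ≈ 5.9 × 131^0.623 ≈ 123.00 kt.
Difference ≈ 125.91 − 123.00 = 2.91 → 3 kt.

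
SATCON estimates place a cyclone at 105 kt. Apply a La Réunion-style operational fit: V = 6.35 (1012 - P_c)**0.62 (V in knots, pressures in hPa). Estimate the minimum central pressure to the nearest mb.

ΔP = (V / 6.35)^(1/0.62) = (105/6.35)^1.613.
105/6.35 = 16.535; 16.535^1.613 ≈ 92.30 mb.
P_c = 1012 − 92.30 = 919.70 ≈ 920 mb.

920 mb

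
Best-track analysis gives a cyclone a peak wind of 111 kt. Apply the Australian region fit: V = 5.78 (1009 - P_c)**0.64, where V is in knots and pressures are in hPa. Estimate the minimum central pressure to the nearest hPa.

ΔP = (V / 5.78)^(1/0.64) = (111/5.78)^1.562.
111/5.78 = 19.204; 19.204^1.562 ≈ 101.23 hPa.
P_c = 1009 − 101.23 = 907.77 ≈ 908 hPa.

908 hPa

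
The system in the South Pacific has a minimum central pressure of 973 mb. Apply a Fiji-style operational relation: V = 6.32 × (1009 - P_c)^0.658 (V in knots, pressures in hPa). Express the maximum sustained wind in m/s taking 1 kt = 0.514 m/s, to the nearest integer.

ΔP = 1009 − 973 = 36 mb.
V ≈ 6.32 × 36^0.658 = 6.32 × 10.569 ≈ 66.798 kt.
66.798 × 0.514 ≈ 34.33 m/s → 34 m/s.

34 m/s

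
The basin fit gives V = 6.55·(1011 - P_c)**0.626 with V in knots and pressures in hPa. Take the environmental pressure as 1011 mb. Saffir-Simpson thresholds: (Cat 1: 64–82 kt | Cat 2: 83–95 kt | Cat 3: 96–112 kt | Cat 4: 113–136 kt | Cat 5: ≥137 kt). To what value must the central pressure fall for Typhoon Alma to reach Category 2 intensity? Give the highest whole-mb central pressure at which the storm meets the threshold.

953 mb

Category 2 begins at V = 83 kt.
Required ΔP = (83/6.55)^(1/0.626) = 12.672^1.597 ≈ 57.77 mb.
P_c ≤ 1011 − 57.77 = 953.23, so the highest integer P_c is 953 mb.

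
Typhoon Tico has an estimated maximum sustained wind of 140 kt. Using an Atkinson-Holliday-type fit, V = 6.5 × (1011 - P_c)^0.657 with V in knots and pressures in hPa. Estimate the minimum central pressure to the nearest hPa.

904 hPa

ΔP = (V / 6.5)^(1/0.657) = (140/6.5)^1.522.
140/6.5 = 21.538; 21.538^1.522 ≈ 106.97 hPa.
P_c = 1011 − 106.97 = 904.03 ≈ 904 hPa.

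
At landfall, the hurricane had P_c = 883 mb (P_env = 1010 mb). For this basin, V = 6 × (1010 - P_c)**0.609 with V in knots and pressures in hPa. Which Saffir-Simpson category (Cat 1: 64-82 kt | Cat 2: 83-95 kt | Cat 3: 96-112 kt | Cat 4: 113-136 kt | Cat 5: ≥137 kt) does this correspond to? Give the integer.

4

ΔP = 1010 − 883 = 127 mb.
V ≈ 6 × 127^0.609 = 6 × 19.11 ≈ 115 kt.
115 kt falls in the Category 4 band.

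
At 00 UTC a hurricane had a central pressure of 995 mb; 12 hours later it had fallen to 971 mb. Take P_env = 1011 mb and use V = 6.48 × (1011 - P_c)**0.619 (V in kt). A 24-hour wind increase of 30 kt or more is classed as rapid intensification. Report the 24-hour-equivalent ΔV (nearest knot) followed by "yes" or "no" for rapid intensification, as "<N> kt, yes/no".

V₁: ΔP = 16, V ≈ 6.48 × 16^0.619 ≈ 36.05 kt.
V₂: ΔP = 40, V ≈ 6.48 × 40^0.619 ≈ 63.57 kt.
ΔV over 12 h = 27.52 kt → 24 h equivalent = 27.52 × 24/12 ≈ 55.04 kt.
55 kt ≥ 30 kt ⇒ rapid intensification.

55 kt, yes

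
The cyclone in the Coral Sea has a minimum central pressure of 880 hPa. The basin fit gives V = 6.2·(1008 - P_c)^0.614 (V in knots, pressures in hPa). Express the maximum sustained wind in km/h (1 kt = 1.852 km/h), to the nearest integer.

ΔP = 1008 − 880 = 128 hPa.
V ≈ 6.2 × 128^0.614 = 6.2 × 19.671 ≈ 121.960 kt.
121.960 × 1.852 ≈ 225.87 km/h → 226 km/h.

226 km/h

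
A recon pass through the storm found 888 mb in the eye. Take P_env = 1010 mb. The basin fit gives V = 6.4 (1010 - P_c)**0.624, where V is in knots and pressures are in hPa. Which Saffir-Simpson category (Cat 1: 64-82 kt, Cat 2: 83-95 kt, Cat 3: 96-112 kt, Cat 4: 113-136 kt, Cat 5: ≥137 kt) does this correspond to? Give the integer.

ΔP = 1010 − 888 = 122 mb.
V ≈ 6.4 × 122^0.624 = 6.4 × 20.04 ≈ 128 kt.
128 kt falls in the Category 4 band.

4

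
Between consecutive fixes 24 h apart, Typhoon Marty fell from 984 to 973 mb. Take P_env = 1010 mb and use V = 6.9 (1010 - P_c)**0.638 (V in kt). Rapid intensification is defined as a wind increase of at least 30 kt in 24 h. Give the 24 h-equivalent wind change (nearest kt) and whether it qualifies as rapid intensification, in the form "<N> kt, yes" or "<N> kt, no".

14 kt, no

V₁: ΔP = 26, V ≈ 6.9 × 26^0.638 ≈ 55.16 kt.
V₂: ΔP = 37, V ≈ 6.9 × 37^0.638 ≈ 69.08 kt.
ΔV over 24 h = 13.92 kt → 24 h equivalent = 13.92 × 24/24 ≈ 13.92 kt.
14 kt < 30 kt ⇒ not rapid intensification.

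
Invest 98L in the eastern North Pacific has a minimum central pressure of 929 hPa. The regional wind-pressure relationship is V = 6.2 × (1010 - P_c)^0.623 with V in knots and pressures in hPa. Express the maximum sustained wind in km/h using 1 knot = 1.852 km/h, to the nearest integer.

177 km/h

ΔP = 1010 − 929 = 81 hPa.
V ≈ 6.2 × 81^0.623 = 6.2 × 15.452 ≈ 95.803 kt.
95.803 × 1.852 ≈ 177.43 km/h → 177 km/h.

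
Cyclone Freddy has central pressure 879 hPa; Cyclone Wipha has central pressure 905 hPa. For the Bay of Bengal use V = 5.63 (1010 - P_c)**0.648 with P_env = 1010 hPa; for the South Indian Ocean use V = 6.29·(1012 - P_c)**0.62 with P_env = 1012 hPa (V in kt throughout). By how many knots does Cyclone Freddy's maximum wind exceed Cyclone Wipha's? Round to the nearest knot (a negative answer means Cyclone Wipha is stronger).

Cyclone Freddy: ΔP = 131; V ≈ 5.63 × 131^0.648 ≈ 132.59 kt.
Cyclone Wipha: ΔP = 107; V ≈ 6.29 × 107^0.62 ≈ 113.99 kt.
Difference ≈ 132.59 − 113.99 = 18.60 → 19 kt.

19 kt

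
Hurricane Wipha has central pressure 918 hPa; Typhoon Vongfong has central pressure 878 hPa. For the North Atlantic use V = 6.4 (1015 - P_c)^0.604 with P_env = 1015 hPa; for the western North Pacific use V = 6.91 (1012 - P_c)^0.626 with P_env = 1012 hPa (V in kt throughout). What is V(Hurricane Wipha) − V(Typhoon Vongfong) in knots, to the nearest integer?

-47 kt

Hurricane Wipha: ΔP = 97; V ≈ 6.4 × 97^0.604 ≈ 101.44 kt.
Typhoon Vongfong: ΔP = 134; V ≈ 6.91 × 134^0.626 ≈ 148.27 kt.
Difference ≈ 101.44 − 148.27 = -46.83 → -47 kt.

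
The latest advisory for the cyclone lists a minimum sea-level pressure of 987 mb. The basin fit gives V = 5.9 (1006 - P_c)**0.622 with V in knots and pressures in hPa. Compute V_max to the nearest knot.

37 kt

ΔP = 1006 − 987 = 19 mb.
19^0.622 ≈ 6.243.
V ≈ 5.9 × 6.243 ≈ 36.8 kt.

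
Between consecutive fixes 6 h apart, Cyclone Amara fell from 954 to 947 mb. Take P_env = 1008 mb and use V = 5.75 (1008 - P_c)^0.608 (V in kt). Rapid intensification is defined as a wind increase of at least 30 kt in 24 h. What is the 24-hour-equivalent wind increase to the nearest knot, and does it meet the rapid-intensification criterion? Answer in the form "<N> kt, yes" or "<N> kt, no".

20 kt, no

V₁: ΔP = 54, V ≈ 5.75 × 54^0.608 ≈ 65.01 kt.
V₂: ΔP = 61, V ≈ 5.75 × 61^0.608 ≈ 70.01 kt.
ΔV over 6 h = 5.00 kt → 24 h equivalent = 5.00 × 24/6 ≈ 20.00 kt.
20 kt < 30 kt ⇒ not rapid intensification.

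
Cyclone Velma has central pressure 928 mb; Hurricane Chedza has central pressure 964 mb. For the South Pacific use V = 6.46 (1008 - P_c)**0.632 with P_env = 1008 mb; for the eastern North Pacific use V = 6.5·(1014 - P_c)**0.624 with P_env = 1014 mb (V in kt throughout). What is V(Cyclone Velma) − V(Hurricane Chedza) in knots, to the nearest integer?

Cyclone Velma: ΔP = 80; V ≈ 6.46 × 80^0.632 ≈ 103.04 kt.
Hurricane Chedza: ΔP = 50; V ≈ 6.5 × 50^0.624 ≈ 74.66 kt.
Difference ≈ 103.04 − 74.66 = 28.38 → 28 kt.

28 kt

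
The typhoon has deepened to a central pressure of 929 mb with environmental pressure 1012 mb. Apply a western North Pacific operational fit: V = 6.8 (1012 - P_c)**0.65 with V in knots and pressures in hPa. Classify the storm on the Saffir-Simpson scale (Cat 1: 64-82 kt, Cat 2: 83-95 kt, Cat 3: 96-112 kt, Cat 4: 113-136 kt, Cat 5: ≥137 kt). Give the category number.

ΔP = 1012 − 929 = 83 mb.
V ≈ 6.8 × 83^0.65 = 6.8 × 17.68 ≈ 120 kt.
120 kt falls in the Category 4 band.

4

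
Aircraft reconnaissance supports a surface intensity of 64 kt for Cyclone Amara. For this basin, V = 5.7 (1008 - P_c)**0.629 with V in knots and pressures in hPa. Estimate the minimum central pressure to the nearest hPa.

961 hPa

ΔP = (V / 5.7)^(1/0.629) = (64/5.7)^1.590.
64/5.7 = 11.228; 11.228^1.590 ≈ 46.75 hPa.
P_c = 1008 − 46.75 = 961.25 ≈ 961 hPa.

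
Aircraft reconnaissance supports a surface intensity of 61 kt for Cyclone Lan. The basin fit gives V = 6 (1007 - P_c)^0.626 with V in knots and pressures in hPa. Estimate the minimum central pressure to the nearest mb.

966 mb

ΔP = (V / 6)^(1/0.626) = (61/6)^1.597.
61/6 = 10.167; 10.167^1.597 ≈ 40.64 mb.
P_c = 1007 − 40.64 = 966.36 ≈ 966 mb.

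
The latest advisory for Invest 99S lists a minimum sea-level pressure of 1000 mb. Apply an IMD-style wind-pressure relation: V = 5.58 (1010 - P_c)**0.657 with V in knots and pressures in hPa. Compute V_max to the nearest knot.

25 kt

ΔP = 1010 − 1000 = 10 mb.
10^0.657 ≈ 4.539.
V ≈ 5.58 × 4.539 ≈ 25.3 kt.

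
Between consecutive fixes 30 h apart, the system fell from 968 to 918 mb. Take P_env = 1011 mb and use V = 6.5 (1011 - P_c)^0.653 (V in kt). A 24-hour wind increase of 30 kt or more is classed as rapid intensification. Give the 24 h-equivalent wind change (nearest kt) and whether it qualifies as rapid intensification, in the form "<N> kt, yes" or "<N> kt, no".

V₁: ΔP = 43, V ≈ 6.5 × 43^0.653 ≈ 75.78 kt.
V₂: ΔP = 93, V ≈ 6.5 × 93^0.653 ≈ 125.41 kt.
ΔV over 30 h = 49.63 kt → 24 h equivalent = 49.63 × 24/30 ≈ 39.70 kt.
40 kt ≥ 30 kt ⇒ rapid intensification.

40 kt, yes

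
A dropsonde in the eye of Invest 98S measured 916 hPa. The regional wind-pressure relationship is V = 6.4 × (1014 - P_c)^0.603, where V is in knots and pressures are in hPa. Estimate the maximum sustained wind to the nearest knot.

ΔP = 1014 − 916 = 98 hPa.
98^0.603 ≈ 15.875.
V ≈ 6.4 × 15.875 ≈ 101.6 kt.

102 kt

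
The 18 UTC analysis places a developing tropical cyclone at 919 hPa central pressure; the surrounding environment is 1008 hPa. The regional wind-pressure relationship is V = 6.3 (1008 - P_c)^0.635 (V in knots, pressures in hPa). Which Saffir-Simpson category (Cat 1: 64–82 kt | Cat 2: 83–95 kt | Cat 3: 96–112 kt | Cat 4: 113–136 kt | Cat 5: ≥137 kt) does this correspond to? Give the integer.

3

ΔP = 1008 − 919 = 89 hPa.
V ≈ 6.3 × 89^0.635 = 6.3 × 17.29 ≈ 109 kt.
109 kt falls in the Category 3 band.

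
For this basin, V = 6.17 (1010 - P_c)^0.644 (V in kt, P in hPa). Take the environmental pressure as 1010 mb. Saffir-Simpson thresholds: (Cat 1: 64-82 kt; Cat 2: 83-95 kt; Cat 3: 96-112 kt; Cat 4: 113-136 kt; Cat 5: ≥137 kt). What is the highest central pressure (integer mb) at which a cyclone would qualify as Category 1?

972 mb

Category 1 begins at V = 64 kt.
Required ΔP = (64/6.17)^(1/0.644) = 10.373^1.553 ≈ 37.80 mb.
P_c ≤ 1010 − 37.80 = 972.20, so the highest integer P_c is 972 mb.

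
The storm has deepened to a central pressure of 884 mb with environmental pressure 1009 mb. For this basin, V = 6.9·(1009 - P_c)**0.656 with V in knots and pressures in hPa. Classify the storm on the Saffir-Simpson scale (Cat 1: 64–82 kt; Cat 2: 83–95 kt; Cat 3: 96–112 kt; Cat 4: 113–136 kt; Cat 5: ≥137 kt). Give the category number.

ΔP = 1009 − 884 = 125 mb.
V ≈ 6.9 × 125^0.656 = 6.9 × 23.75 ≈ 164 kt.
164 kt falls in the Category 5 band.

5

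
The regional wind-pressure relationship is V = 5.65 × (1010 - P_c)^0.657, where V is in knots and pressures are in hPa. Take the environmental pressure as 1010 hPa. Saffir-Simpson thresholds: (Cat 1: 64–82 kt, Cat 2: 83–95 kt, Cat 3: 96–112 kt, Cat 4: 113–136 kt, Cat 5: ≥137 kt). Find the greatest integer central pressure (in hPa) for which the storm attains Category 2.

950 hPa

Category 2 begins at V = 83 kt.
Required ΔP = (83/5.65)^(1/0.657) = 14.690^1.522 ≈ 59.74 hPa.
P_c ≤ 1010 − 59.74 = 950.26, so the highest integer P_c is 950 hPa.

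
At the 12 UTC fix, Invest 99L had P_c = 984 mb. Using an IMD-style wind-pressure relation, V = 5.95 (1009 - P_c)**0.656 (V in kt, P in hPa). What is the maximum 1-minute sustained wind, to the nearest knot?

49 kt

ΔP = 1009 − 984 = 25 mb.
25^0.656 ≈ 8.261.
V ≈ 5.95 × 8.261 ≈ 49.2 kt.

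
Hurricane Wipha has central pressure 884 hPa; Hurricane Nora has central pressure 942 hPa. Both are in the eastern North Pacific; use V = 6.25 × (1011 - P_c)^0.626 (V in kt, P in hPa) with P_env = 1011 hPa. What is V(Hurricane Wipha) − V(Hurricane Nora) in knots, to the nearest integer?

41 kt

Hurricane Wipha: ΔP = 127; V ≈ 6.25 × 127^0.626 ≈ 129.68 kt.
Hurricane Nora: ΔP = 69; V ≈ 6.25 × 69^0.626 ≈ 88.51 kt.
Difference ≈ 129.68 − 88.51 = 41.17 → 41 kt.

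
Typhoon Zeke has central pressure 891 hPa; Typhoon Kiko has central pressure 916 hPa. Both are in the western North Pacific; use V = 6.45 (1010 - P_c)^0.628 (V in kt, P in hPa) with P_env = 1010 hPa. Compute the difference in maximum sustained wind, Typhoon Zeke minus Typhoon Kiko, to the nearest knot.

18 kt

Typhoon Zeke: ΔP = 119; V ≈ 6.45 × 119^0.628 ≈ 129.72 kt.
Typhoon Kiko: ΔP = 94; V ≈ 6.45 × 94^0.628 ≈ 111.86 kt.
Difference ≈ 129.72 − 111.86 = 17.86 → 18 kt.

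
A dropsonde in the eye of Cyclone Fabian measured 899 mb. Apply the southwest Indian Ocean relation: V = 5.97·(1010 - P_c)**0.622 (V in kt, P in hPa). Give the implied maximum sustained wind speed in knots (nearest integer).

ΔP = 1010 − 899 = 111 mb.
111^0.622 ≈ 18.715.
V ≈ 5.97 × 18.715 ≈ 111.7 kt.

112 kt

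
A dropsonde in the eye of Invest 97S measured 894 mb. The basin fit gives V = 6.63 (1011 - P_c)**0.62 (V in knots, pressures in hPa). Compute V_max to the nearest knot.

127 kt

ΔP = 1011 − 894 = 117 mb.
117^0.62 ≈ 19.155.
V ≈ 6.63 × 19.155 ≈ 127.0 kt.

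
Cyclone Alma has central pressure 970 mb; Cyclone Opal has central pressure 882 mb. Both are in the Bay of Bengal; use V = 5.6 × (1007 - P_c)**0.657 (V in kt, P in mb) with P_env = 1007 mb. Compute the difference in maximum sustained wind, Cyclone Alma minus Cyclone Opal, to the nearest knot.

-74 kt

Cyclone Alma: ΔP = 37; V ≈ 5.6 × 37^0.657 ≈ 60.05 kt.
Cyclone Opal: ΔP = 125; V ≈ 5.6 × 125^0.657 ≈ 133.62 kt.
Difference ≈ 60.05 − 133.62 = -73.57 → -74 kt.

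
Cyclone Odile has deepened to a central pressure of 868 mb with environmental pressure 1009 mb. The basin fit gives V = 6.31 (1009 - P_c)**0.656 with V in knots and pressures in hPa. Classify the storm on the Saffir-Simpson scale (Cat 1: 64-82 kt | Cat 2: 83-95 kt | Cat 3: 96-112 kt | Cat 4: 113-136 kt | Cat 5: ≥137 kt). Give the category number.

5

ΔP = 1009 − 868 = 141 mb.
V ≈ 6.31 × 141^0.656 = 6.31 × 25.70 ≈ 162 kt.
162 kt falls in the Category 5 band.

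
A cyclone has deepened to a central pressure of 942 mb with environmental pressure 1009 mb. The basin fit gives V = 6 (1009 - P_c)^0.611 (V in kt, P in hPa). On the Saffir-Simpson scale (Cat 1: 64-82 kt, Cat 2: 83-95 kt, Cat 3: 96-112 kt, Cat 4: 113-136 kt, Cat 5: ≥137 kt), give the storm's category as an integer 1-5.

1

ΔP = 1009 − 942 = 67 mb.
V ≈ 6 × 67^0.611 = 6 × 13.05 ≈ 78 kt.
78 kt falls in the Category 1 band.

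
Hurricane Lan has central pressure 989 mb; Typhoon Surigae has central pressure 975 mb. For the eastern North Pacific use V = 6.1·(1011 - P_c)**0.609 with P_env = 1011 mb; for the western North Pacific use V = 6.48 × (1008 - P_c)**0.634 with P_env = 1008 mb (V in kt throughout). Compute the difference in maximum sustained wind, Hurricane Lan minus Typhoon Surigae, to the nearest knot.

Hurricane Lan: ΔP = 22; V ≈ 6.1 × 22^0.609 ≈ 40.07 kt.
Typhoon Surigae: ΔP = 33; V ≈ 6.48 × 33^0.634 ≈ 59.47 kt.
Difference ≈ 40.07 − 59.47 = -19.40 → -19 kt.

-19 kt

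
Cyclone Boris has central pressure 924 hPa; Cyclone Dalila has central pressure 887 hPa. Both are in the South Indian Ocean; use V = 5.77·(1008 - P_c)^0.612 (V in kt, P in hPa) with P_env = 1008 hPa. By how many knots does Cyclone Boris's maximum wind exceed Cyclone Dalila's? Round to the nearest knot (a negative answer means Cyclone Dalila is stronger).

Cyclone Boris: ΔP = 84; V ≈ 5.77 × 84^0.612 ≈ 86.86 kt.
Cyclone Dalila: ΔP = 121; V ≈ 5.77 × 121^0.612 ≈ 108.60 kt.
Difference ≈ 86.86 − 108.60 = -21.74 → -22 kt.

-22 kt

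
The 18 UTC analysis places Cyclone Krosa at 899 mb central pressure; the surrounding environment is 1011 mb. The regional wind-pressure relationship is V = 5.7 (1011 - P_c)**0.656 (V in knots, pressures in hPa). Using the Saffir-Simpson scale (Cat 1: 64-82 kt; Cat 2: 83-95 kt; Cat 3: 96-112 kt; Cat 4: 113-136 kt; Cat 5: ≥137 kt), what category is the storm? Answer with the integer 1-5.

ΔP = 1011 − 899 = 112 mb.
V ≈ 5.7 × 112^0.656 = 5.7 × 22.09 ≈ 126 kt.
126 kt falls in the Category 4 band.

4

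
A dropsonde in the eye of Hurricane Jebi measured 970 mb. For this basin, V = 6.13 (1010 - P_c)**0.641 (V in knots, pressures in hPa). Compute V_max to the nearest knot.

ΔP = 1010 − 970 = 40 mb.
40^0.641 ≈ 10.639.
V ≈ 6.13 × 10.639 ≈ 65.2 kt.

65 kt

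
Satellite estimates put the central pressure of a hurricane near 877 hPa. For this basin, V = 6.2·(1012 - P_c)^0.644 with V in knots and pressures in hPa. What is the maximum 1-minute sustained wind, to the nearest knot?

ΔP = 1012 − 877 = 135 hPa.
135^0.644 ≈ 23.547.
V ≈ 6.2 × 23.547 ≈ 146.0 kt.

146 kt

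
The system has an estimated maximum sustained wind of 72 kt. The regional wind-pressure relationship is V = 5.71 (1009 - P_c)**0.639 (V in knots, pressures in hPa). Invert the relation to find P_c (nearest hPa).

956 hPa

ΔP = (V / 5.71)^(1/0.639) = (72/5.71)^1.565.
72/5.71 = 12.609; 12.609^1.565 ≈ 52.79 hPa.
P_c = 1009 − 52.79 = 956.21 ≈ 956 hPa.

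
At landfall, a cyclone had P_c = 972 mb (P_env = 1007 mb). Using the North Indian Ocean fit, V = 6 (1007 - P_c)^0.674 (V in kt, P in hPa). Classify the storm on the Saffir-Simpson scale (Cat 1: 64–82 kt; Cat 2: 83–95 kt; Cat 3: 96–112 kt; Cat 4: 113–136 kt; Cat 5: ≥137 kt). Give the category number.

ΔP = 1007 − 972 = 35 mb.
V ≈ 6 × 35^0.674 = 6 × 10.98 ≈ 66 kt.
66 kt falls in the Category 1 band.

1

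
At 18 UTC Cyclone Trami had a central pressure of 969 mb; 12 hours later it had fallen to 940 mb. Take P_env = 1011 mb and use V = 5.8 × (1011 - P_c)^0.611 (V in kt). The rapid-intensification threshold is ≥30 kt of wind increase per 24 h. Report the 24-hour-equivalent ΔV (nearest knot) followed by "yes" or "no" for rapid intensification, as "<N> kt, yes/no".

V₁: ΔP = 42, V ≈ 5.8 × 42^0.611 ≈ 56.92 kt.
V₂: ΔP = 71, V ≈ 5.8 × 71^0.611 ≈ 78.44 kt.
ΔV over 12 h = 21.52 kt → 24 h equivalent = 21.52 × 24/12 ≈ 43.04 kt.
43 kt ≥ 30 kt ⇒ rapid intensification.

43 kt, yes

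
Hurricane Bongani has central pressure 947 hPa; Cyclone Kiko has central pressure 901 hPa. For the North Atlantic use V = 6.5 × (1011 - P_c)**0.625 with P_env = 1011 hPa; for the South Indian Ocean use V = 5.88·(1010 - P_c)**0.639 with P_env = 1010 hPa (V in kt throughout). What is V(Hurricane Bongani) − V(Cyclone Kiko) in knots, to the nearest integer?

-30 kt

Hurricane Bongani: ΔP = 64; V ≈ 6.5 × 64^0.625 ≈ 87.45 kt.
Cyclone Kiko: ΔP = 109; V ≈ 5.88 × 109^0.639 ≈ 117.84 kt.
Difference ≈ 87.45 − 117.84 = -30.39 → -30 kt.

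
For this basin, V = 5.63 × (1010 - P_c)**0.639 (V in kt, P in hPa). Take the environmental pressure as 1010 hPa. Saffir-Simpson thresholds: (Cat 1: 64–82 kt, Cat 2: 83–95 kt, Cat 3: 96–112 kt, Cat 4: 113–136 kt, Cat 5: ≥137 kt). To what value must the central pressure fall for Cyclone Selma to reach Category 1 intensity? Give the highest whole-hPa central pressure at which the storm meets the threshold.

965 hPa

Category 1 begins at V = 64 kt.
Required ΔP = (64/5.63)^(1/0.639) = 11.368^1.565 ≈ 44.88 hPa.
P_c ≤ 1010 − 44.88 = 965.12, so the highest integer P_c is 965 hPa.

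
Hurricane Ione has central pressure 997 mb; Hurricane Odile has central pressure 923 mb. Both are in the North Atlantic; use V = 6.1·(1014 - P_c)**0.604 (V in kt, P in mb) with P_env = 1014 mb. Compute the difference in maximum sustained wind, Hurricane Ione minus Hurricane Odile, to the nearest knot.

-59 kt

Hurricane Ione: ΔP = 17; V ≈ 6.1 × 17^0.604 ≈ 33.77 kt.
Hurricane Odile: ΔP = 91; V ≈ 6.1 × 91^0.604 ≈ 93.02 kt.
Difference ≈ 33.77 − 93.02 = -59.25 → -59 kt.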